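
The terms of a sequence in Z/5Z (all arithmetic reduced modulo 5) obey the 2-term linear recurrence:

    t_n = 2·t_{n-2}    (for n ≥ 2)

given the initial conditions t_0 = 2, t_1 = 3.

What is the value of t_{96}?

2

t_2 = 0·3 + 2·2 = 4
t_3 = 0·4 + 2·3 = 1
t_4 = 0·1 + 2·4 = 3
t_5 = 0·3 + 2·1 = 2
t_6 = 0·2 + 2·3 = 1
t_7 = 0·1 + 2·2 = 4
t_8 = 0·4 + 2·1 = 2
t_9 = 0·2 + 2·4 = 3
(t_8, t_9) = (2, 3) = (t_0, t_1), so the sequence has period 8.
96 ≡ 0 (mod 8), hence t_96 = t_0 = 2.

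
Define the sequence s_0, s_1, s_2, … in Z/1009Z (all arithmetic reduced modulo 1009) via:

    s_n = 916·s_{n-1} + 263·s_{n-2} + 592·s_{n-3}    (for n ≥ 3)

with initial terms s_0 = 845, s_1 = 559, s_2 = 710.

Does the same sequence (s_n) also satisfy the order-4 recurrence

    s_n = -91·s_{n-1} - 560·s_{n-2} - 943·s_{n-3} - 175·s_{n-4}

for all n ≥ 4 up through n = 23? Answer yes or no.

yes

Terms s_0..s_23: 845, 559, 710, 43, 78, 595, 725, 30, 310, 624, 898, 769, 304, 300, 782, 486, 53, 613, 464, 111, 375, 612, 467, 501
n=4: candidate gives 78, actual s_4 = 78 ✓
n=5: candidate gives 595, actual s_5 = 595 ✓
n=6: candidate gives 725, actual s_6 = 725 ✓
n=7: candidate gives 30, actual s_7 = 30 ✓
n=8: candidate gives 310, actual s_8 = 310 ✓
n=9: candidate gives 624, actual s_9 = 624 ✓
n=10: candidate gives 898, actual s_10 = 898 ✓
n=11: candidate gives 769, actual s_11 = 769 ✓
n=12: candidate gives 304, actual s_12 = 304 ✓
n=13: candidate gives 300, actual s_13 = 300 ✓
n=14: candidate gives 782, actual s_14 = 782 ✓
n=15: candidate gives 486, actual s_15 = 486 ✓
n=16: candidate gives 53, actual s_16 = 53 ✓
n=17: candidate gives 613, actual s_17 = 613 ✓
n=18: candidate gives 464, actual s_18 = 464 ✓
n=19: candidate gives 111, actual s_19 = 111 ✓
n=20: candidate gives 375, actual s_20 = 375 ✓
n=21: candidate gives 612, actual s_21 = 612 ✓
n=22: candidate gives 467, actual s_22 = 467 ✓
n=23: candidate gives 501, actual s_23 = 501 ✓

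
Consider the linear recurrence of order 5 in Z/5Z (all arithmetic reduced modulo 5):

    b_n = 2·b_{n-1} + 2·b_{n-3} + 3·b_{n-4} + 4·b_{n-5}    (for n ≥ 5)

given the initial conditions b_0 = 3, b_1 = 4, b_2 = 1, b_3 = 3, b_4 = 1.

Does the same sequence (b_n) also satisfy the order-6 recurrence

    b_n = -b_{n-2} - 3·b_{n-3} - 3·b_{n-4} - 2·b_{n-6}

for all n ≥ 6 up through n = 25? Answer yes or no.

Terms b_0..b_25: 3, 4, 1, 3, 1, 3, 1, 2, 0, 0, 4, 3, 4, 1, 0, 3, 2, 3, 1, 0, 4, 2, 4, 0, 1, 2
n=6: candidate gives 1, actual b_6 = 1 ✓
n=7: candidate gives 2, actual b_7 = 2 ✓
n=8: candidate gives 0, actual b_8 = 0 ✓
n=9: candidate gives 0, actual b_9 = 0 ✓
n=10: candidate gives 4, actual b_10 = 4 ✓
n=11: candidate gives 3, actual b_11 = 3 ✓
n=12: candidate gives 4, actual b_12 = 4 ✓
n=13: candidate gives 1, actual b_13 = 1 ✓
n=14: candidate gives 0, actual b_14 = 0 ✓
n=15: candidate gives 3, actual b_15 = 3 ✓
n=16: candidate gives 2, actual b_16 = 2 ✓
n=17: candidate gives 3, actual b_17 = 3 ✓
n=18: candidate gives 1, actual b_18 = 1 ✓
n=19: candidate gives 0, actual b_19 = 0 ✓
n=20: candidate gives 4, actual b_20 = 4 ✓
n=21: candidate gives 2, actual b_21 = 2 ✓
n=22: candidate gives 4, actual b_22 = 4 ✓
n=23: candidate gives 0, actual b_23 = 0 ✓
n=24: candidate gives 1, actual b_24 = 1 ✓
n=25: candidate gives 2, actual b_25 = 2 ✓

yes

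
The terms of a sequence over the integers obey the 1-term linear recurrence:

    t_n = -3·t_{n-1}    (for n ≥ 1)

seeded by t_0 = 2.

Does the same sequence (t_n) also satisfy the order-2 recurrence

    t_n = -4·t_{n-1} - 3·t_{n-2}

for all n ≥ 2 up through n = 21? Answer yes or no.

Terms t_0..t_21: 2, -6, 18, -54, 162, -486, 1458, -4374, 13122, -39366, 118098, -354294, 1062882, -3188646, 9565938, -28697814, 86093442, -258280326, 774840978, -2324522934, 6973568802, -20920706406
n=2: candidate gives 18, actual t_2 = 18 ✓
n=3: candidate gives -54, actual t_3 = -54 ✓
n=4: candidate gives 162, actual t_4 = 162 ✓
n=5: candidate gives -486, actual t_5 = -486 ✓
n=6: candidate gives 1458, actual t_6 = 1458 ✓
n=7: candidate gives -4374, actual t_7 = -4374 ✓
n=8: candidate gives 13122, actual t_8 = 13122 ✓
n=9: candidate gives -39366, actual t_9 = -39366 ✓
n=10: candidate gives 118098, actual t_10 = 118098 ✓
n=11: candidate gives -354294, actual t_11 = -354294 ✓
n=12: candidate gives 1062882, actual t_12 = 1062882 ✓
n=13: candidate gives -3188646, actual t_13 = -3188646 ✓
n=14: candidate gives 9565938, actual t_14 = 9565938 ✓
n=15: candidate gives -28697814, actual t_15 = -28697814 ✓
n=16: candidate gives 86093442, actual t_16 = 86093442 ✓
n=17: candidate gives -258280326, actual t_17 = -258280326 ✓
n=18: candidate gives 774840978, actual t_18 = 774840978 ✓
n=19: candidate gives -2324522934, actual t_19 = -2324522934 ✓
n=20: candidate gives 6973568802, actual t_20 = 6973568802 ✓
n=21: candidate gives -20920706406, actual t_21 = -20920706406 ✓

yes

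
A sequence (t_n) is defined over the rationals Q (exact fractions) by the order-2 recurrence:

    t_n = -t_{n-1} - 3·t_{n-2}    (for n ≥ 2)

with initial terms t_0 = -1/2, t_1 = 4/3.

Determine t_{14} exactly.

t_2 = -1·4/3 + -3·-1/2 = 1/6
t_3 = -1·1/6 + -3·4/3 = -25/6
t_4 = -1·-25/6 + -3·1/6 = 11/3
t_5 = -1·11/3 + -3·-25/6 = 53/6
t_6 = -1·53/6 + -3·11/3 = -119/6
t_7 = -1·-119/6 + -3·53/6 = -20/3
t_8 = -1·-20/3 + -3·-119/6 = 397/6
t_9 = -1·397/6 + -3·-20/3 = -277/6
t_10 = -1·-277/6 + -3·397/6 = -457/3
t_11 = -1·-457/3 + -3·-277/6 = 1745/6
t_12 = -1·1745/6 + -3·-457/3 = 997/6
t_13 = -1·997/6 + -3·1745/6 = -3116/3
t_14 = -1·-3116/3 + -3·997/6 = 3241/6

3241/6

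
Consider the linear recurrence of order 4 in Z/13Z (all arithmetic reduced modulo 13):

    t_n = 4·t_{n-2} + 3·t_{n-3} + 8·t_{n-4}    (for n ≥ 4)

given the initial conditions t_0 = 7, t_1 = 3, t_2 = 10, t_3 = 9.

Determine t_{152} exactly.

t_4 = 0·9 + 4·10 + 3·3 + 8·7 = 1
t_5 = 0·1 + 4·9 + 3·10 + 8·3 = 12
t_6 = 0·12 + 4·1 + 3·9 + 8·10 = 7
t_7 = 0·7 + 4·12 + 3·1 + 8·9 = 6
t_8 = 0·6 + 4·7 + 3·12 + 8·1 = 7
t_9 = 0·7 + 4·6 + 3·7 + 8·12 = 11
Continuing the recurrence:
  t_10 = 11;  t_11 = 9;  t_12 = 3;  t_13 = 1;  t_14 = 10;  t_15 = 7
  t_16 = 2;  t_17 = 1;  t_18 = 5;  t_19 = 1;  t_20 = 0;  t_21 = 1
  t_22 = 4;  t_23 = 12;  t_24 = 6;  t_25 = 3;  t_26 = 1;  t_27 = 9
  t_28 = 9;  t_29 = 11;  t_30 = 6;  t_31 = 0;  t_32 = 12;  t_33 = 2
  t_34 = 5;  t_35 = 5;  t_36 = 5;  t_37 = 12;  t_38 = 10;  t_39 = 12
  t_40 = 12;  t_41 = 5;  t_42 = 8;  t_43 = 9;  t_44 = 0;  t_45 = 9
  t_46 = 0;  t_47 = 4;  t_48 = 1;  t_49 = 10;  t_50 = 3;  t_51 = 10
  t_52 = 11;  t_53 = 12;  t_54 = 7;  t_55 = 5;  t_56 = 9;  t_57 = 7
  t_58 = 3;  t_59 = 4;  t_60 = 1;  t_61 = 3;  t_62 = 1;  t_63 = 8
  t_64 = 8;  t_65 = 7;  t_66 = 12;  t_67 = 12;  t_68 = 3;  t_69 = 10
  t_70 = 1;  t_71 = 2;  t_72 = 6;  t_73 = 0;  t_74 = 12;  t_75 = 8
  t_76 = 5;  t_77 = 3;  t_78 = 10;  t_79 = 0;  t_80 = 11;  t_81 = 2
  t_82 = 7;  t_83 = 2;  t_84 = 5;  t_85 = 6;  t_86 = 4;  t_87 = 3
  t_88 = 9;  t_89 = 7;  t_90 = 12;  t_91 = 1;  t_92 = 11;  t_93 = 5
  t_94 = 0;  t_95 = 9;  t_96 = 12;  t_97 = 11;  t_98 = 10;  t_99 = 9
  t_100 = 0;  t_101 = 11;  t_102 = 3;  t_103 = 12;  t_104 = 6;  t_105 = 2
  t_106 = 6;  t_107 = 5;  t_108 = 0;  t_109 = 2;  t_110 = 11;  t_111 = 9
  t_112 = 11;  t_113 = 7;  t_114 = 3;  t_115 = 3;  t_116 = 4;  t_117 = 12
  t_118 = 10;  t_119 = 6;  t_120 = 4;  t_121 = 7;  t_122 = 10;  t_123 = 10
  t_124 = 2;  t_125 = 9;  t_126 = 1;  t_127 = 5;  t_128 = 8;  t_129 = 4
  t_130 = 3;  t_131 = 2;  t_132 = 10;  t_133 = 10;  t_134 = 5;  t_135 = 8
  t_136 = 0;  t_137 = 10;  t_138 = 12;  t_139 = 0;  t_140 = 0;  t_141 = 12
  t_142 = 5;  t_143 = 9;  t_144 = 4;  t_145 = 4;  t_146 = 5;  t_147 = 9
  t_148 = 12;  t_149 = 5;  t_150 = 11
t_151 = 0·11 + 4·5 + 3·12 + 8·9 = 11
t_152 = 0·11 + 4·11 + 3·5 + 8·12 = 12

12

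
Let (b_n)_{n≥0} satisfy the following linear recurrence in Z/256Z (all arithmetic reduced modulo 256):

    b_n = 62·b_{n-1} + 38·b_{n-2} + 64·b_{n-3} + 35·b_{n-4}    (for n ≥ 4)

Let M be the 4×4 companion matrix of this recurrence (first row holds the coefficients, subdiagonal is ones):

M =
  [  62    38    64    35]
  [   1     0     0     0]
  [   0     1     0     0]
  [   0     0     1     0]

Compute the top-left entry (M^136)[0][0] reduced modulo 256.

(M^136)[0][0] is the top entry after applying M 136 times to the unit state (1, 0, 0, 0). Equivalently it is h_{139} for the auxiliary sequence (h_n) obeying the same recurrence with h_3 = 1 and h_i = 0 for 0 ≤ i < 3:
h_4 = 62·1 + 38·0 + 64·0 + 35·0 = 62
h_5 = 62·62 + 38·1 + 64·0 + 35·0 = 42
h_6 = 62·42 + 38·62 + 64·1 + 35·0 = 160
h_7 = 62·160 + 38·42 + 64·62 + 35·1 = 159
h_8 = 62·159 + 38·160 + 64·42 + 35·62 = 60
h_9 = 62·60 + 38·159 + 64·160 + 35·42 = 224
Continuing the recurrence:
  h_10 = 200;  h_11 = 109;  h_12 = 74;  h_13 = 186;  h_14 = 160;  h_15 = 195
  h_16 = 152;  h_17 = 48;  h_18 = 208;  h_19 = 41;  h_20 = 150;  h_21 = 250
  h_22 = 128;  h_23 = 55;  h_24 = 84;  h_25 = 176;  h_26 = 88;  h_27 = 245
  h_28 = 226;  h_29 = 42;  h_30 = 0;  h_31 = 59;  h_32 = 176;  h_33 = 32
  h_34 = 160;  h_35 = 145;  h_36 = 238;  h_37 = 138;  h_38 = 224;  h_39 = 15
  h_40 = 236;  h_41 = 64;  h_42 = 232;  h_43 = 189;  h_44 = 122;  h_45 = 90
  h_46 = 224;  h_47 = 243;  h_48 = 72;  h_49 = 208;  h_50 = 112;  h_51 = 57
  h_52 = 70;  h_53 = 218;  h_54 = 192;  h_55 = 39;  h_56 = 4;  h_57 = 144
  h_58 = 120;  h_59 = 197;  h_60 = 18;  h_61 = 74;  h_62 = 64;  h_63 = 235
  h_64 = 96;  h_65 = 64;  h_66 = 64;  h_67 = 33;  h_68 = 158;  h_69 = 234
  h_70 = 32;  h_71 = 127;  h_72 = 156;  h_73 = 160;  h_74 = 8;  h_75 = 13
  h_76 = 170;  h_77 = 250;  h_78 = 32;  h_79 = 35;  h_80 = 248;  h_81 = 112
  h_82 = 16;  h_83 = 73;  h_84 = 246;  h_85 = 186;  h_86 = 0;  h_87 = 23
  h_88 = 180;  h_89 = 112;  h_90 = 152;  h_91 = 149;  h_92 = 66;  h_93 = 106
  h_94 = 128;  h_95 = 155;  h_96 = 16;  h_97 = 96;  h_98 = 224;  h_99 = 177
  h_100 = 78;  h_101 = 74;  h_102 = 96;  h_103 = 239;  h_104 = 76;  h_105 = 0
  h_106 = 40;  h_107 = 93;  h_108 = 218;  h_109 = 154;  h_110 = 96;  h_111 = 83
  h_112 = 168;  h_113 = 16;  h_114 = 176;  h_115 = 89;  h_116 = 166;  h_117 = 154
  h_118 = 64;  h_119 = 7;  h_120 = 100;  h_121 = 80;  h_122 = 184;  h_123 = 101
  h_124 = 114;  h_125 = 138;  h_126 = 192;  h_127 = 75;  h_128 = 192;  h_129 = 128
  h_130 = 128;  h_131 = 65;  h_132 = 254;  h_133 = 170;  h_134 = 160;  h_135 = 95
  h_136 = 252;  h_137 = 96
h_138 = 62·96 + 38·252 + 64·95 + 35·160 = 72
h_139 = 62·72 + 38·96 + 64·252 + 35·95 = 173

173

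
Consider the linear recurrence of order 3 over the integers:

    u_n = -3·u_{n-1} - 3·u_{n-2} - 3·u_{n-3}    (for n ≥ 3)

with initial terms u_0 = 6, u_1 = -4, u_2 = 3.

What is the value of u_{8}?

u_3 = -3·3 + -3·-4 + -3·6 = -15
u_4 = -3·-15 + -3·3 + -3·-4 = 48
u_5 = -3·48 + -3·-15 + -3·3 = -108
u_6 = -3·-108 + -3·48 + -3·-15 = 225
u_7 = -3·225 + -3·-108 + -3·48 = -495
u_8 = -3·-495 + -3·225 + -3·-108 = 1134

1134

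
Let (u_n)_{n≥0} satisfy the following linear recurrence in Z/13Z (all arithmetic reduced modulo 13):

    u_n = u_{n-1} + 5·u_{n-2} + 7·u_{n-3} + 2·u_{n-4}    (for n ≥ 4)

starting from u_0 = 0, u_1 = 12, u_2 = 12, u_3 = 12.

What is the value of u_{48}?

u_4 = 1·12 + 5·12 + 7·12 + 2·0 = 0
u_5 = 1·0 + 5·12 + 7·12 + 2·12 = 12
u_6 = 1·12 + 5·0 + 7·12 + 2·12 = 3
u_7 = 1·3 + 5·12 + 7·0 + 2·12 = 9
u_8 = 1·9 + 5·3 + 7·12 + 2·0 = 4
u_9 = 1·4 + 5·9 + 7·3 + 2·12 = 3
u_10 = 1·3 + 5·4 + 7·9 + 2·3 = 1
u_11 = 1·1 + 5·3 + 7·4 + 2·9 = 10
u_12 = 1·10 + 5·1 + 7·3 + 2·4 = 5
u_13 = 1·5 + 5·10 + 7·1 + 2·3 = 3
u_14 = 1·3 + 5·5 + 7·10 + 2·1 = 9
u_15 = 1·9 + 5·3 + 7·5 + 2·10 = 1
u_16 = 1·1 + 5·9 + 7·3 + 2·5 = 12
u_17 = 1·12 + 5·1 + 7·9 + 2·3 = 8
u_18 = 1·8 + 5·12 + 7·1 + 2·9 = 2
u_19 = 1·2 + 5·8 + 7·12 + 2·1 = 11
u_20 = 1·11 + 5·2 + 7·8 + 2·12 = 10
u_21 = 1·10 + 5·11 + 7·2 + 2·8 = 4
u_22 = 1·4 + 5·10 + 7·11 + 2·2 = 5
u_23 = 1·5 + 5·4 + 7·10 + 2·11 = 0
u_24 = 1·0 + 5·5 + 7·4 + 2·10 = 8
u_25 = 1·8 + 5·0 + 7·5 + 2·4 = 12
u_26 = 1·12 + 5·8 + 7·0 + 2·5 = 10
u_27 = 1·10 + 5·12 + 7·8 + 2·0 = 9
u_28 = 1·9 + 5·10 + 7·12 + 2·8 = 3
u_29 = 1·3 + 5·9 + 7·10 + 2·12 = 12
u_30 = 1·12 + 5·3 + 7·9 + 2·10 = 6
u_31 = 1·6 + 5·12 + 7·3 + 2·9 = 1
u_32 = 1·1 + 5·6 + 7·12 + 2·3 = 4
u_33 = 1·4 + 5·1 + 7·6 + 2·12 = 10
u_34 = 1·10 + 5·4 + 7·1 + 2·6 = 10
u_35 = 1·10 + 5·10 + 7·4 + 2·1 = 12
u_36 = 1·12 + 5·10 + 7·10 + 2·4 = 10
u_37 = 1·10 + 5·12 + 7·10 + 2·10 = 4
u_38 = 1·4 + 5·10 + 7·12 + 2·10 = 2
u_39 = 1·2 + 5·4 + 7·10 + 2·12 = 12
u_40 = 1·12 + 5·2 + 7·4 + 2·10 = 5
u_41 = 1·5 + 5·12 + 7·2 + 2·4 = 9
u_42 = 1·9 + 5·5 + 7·12 + 2·2 = 5
u_43 = 1·5 + 5·9 + 7·5 + 2·12 = 5
u_44 = 1·5 + 5·5 + 7·9 + 2·5 = 12
u_45 = 1·12 + 5·5 + 7·5 + 2·9 = 12
u_46 = 1·12 + 5·12 + 7·5 + 2·5 = 0
u_47 = 1·0 + 5·12 + 7·12 + 2·5 = 11
u_48 = 1·11 + 5·0 + 7·12 + 2·12 = 2

2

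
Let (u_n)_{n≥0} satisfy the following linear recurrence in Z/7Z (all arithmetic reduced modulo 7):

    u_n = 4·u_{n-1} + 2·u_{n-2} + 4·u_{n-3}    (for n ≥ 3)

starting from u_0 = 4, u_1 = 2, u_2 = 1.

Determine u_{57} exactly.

u_3 = 4·1 + 2·2 + 4·4 = 3
u_4 = 4·3 + 2·1 + 4·2 = 1
u_5 = 4·1 + 2·3 + 4·1 = 0
u_6 = 4·0 + 2·1 + 4·3 = 0
u_7 = 4·0 + 2·0 + 4·1 = 4
u_8 = 4·4 + 2·0 + 4·0 = 2
u_9 = 4·2 + 2·4 + 4·0 = 2
u_10 = 4·2 + 2·2 + 4·4 = 0
u_11 = 4·0 + 2·2 + 4·2 = 5
u_12 = 4·5 + 2·0 + 4·2 = 0
u_13 = 4·0 + 2·5 + 4·0 = 3
u_14 = 4·3 + 2·0 + 4·5 = 4
u_15 = 4·4 + 2·3 + 4·0 = 1
u_16 = 4·1 + 2·4 + 4·3 = 3
u_17 = 4·3 + 2·1 + 4·4 = 2
u_18 = 4·2 + 2·3 + 4·1 = 4
u_19 = 4·4 + 2·2 + 4·3 = 4
u_20 = 4·4 + 2·4 + 4·2 = 4
u_21 = 4·4 + 2·4 + 4·4 = 5
u_22 = 4·5 + 2·4 + 4·4 = 2
u_23 = 4·2 + 2·5 + 4·4 = 6
u_24 = 4·6 + 2·2 + 4·5 = 6
u_25 = 4·6 + 2·6 + 4·2 = 2
u_26 = 4·2 + 2·6 + 4·6 = 2
u_27 = 4·2 + 2·2 + 4·6 = 1
u_28 = 4·1 + 2·2 + 4·2 = 2
u_29 = 4·2 + 2·1 + 4·2 = 4
u_30 = 4·4 + 2·2 + 4·1 = 3
u_31 = 4·3 + 2·4 + 4·2 = 0
u_32 = 4·0 + 2·3 + 4·4 = 1
u_33 = 4·1 + 2·0 + 4·3 = 2
u_34 = 4·2 + 2·1 + 4·0 = 3
u_35 = 4·3 + 2·2 + 4·1 = 6
u_36 = 4·6 + 2·3 + 4·2 = 3
u_37 = 4·3 + 2·6 + 4·3 = 1
u_38 = 4·1 + 2·3 + 4·6 = 6
u_39 = 4·6 + 2·1 + 4·3 = 3
u_40 = 4·3 + 2·6 + 4·1 = 0
u_41 = 4·0 + 2·3 + 4·6 = 2
u_42 = 4·2 + 2·0 + 4·3 = 6
u_43 = 4·6 + 2·2 + 4·0 = 0
u_44 = 4·0 + 2·6 + 4·2 = 6
u_45 = 4·6 + 2·0 + 4·6 = 6
u_46 = 4·6 + 2·6 + 4·0 = 1
u_47 = 4·1 + 2·6 + 4·6 = 5
u_48 = 4·5 + 2·1 + 4·6 = 4
u_49 = 4·4 + 2·5 + 4·1 = 2
u_50 = 4·2 + 2·4 + 4·5 = 1
u_51 = 4·1 + 2·2 + 4·4 = 3
u_52 = 4·3 + 2·1 + 4·2 = 1
u_53 = 4·1 + 2·3 + 4·1 = 0
u_54 = 4·0 + 2·1 + 4·3 = 0
u_55 = 4·0 + 2·0 + 4·1 = 4
u_56 = 4·4 + 2·0 + 4·0 = 2
u_57 = 4·2 + 2·4 + 4·0 = 2

2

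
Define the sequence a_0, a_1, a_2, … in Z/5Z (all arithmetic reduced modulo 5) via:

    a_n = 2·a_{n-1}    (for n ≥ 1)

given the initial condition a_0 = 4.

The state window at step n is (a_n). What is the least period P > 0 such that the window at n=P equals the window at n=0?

n=0: window = (4)
n=1: window = (3)
n=2: window = (1)
n=3: window = (2)
n=4: window = (4)
window at n=4 equals window at n=0 → period = 4

4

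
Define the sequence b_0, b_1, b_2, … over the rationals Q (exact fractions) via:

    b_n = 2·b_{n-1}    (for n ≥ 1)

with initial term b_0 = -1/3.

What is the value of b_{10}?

b_1 = 2·-1/3 = -2/3
b_2 = 2·-2/3 = -4/3
b_3 = 2·-4/3 = -8/3
b_4 = 2·-8/3 = -16/3
b_5 = 2·-16/3 = -32/3
b_6 = 2·-32/3 = -64/3
b_7 = 2·-64/3 = -128/3
b_8 = 2·-128/3 = -256/3
b_9 = 2·-256/3 = -512/3
b_10 = 2·-512/3 = -1024/3

-1024/3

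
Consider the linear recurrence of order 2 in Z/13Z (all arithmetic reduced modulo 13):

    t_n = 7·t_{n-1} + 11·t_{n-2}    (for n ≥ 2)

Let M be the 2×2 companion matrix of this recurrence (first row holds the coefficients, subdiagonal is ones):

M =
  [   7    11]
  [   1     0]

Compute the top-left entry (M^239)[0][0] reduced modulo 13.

3

(M^239)[0][0] is the top entry after applying M 239 times to the unit state (1, 0). Equivalently it is h_{240} for the auxiliary sequence (h_n) obeying the same recurrence with h_1 = 1 and h_i = 0 for 0 ≤ i < 1:
h_2 = 7·1 + 11·0 = 7
h_3 = 7·7 + 11·1 = 8
h_4 = 7·8 + 11·7 = 3
h_5 = 7·3 + 11·8 = 5
h_6 = 7·5 + 11·3 = 3
h_7 = 7·3 + 11·5 = 11
Continuing the recurrence:
  h_8 = 6;  h_9 = 7;  h_10 = 11;  h_11 = 11;  h_12 = 3;  h_13 = 12
  h_14 = 0;  h_15 = 2;  h_16 = 1;  h_17 = 3;  h_18 = 6;  h_19 = 10
  h_20 = 6;  h_21 = 9;  h_22 = 12;  h_23 = 1;  h_24 = 9;  h_25 = 9
  h_26 = 6;  h_27 = 11;  h_28 = 0;  h_29 = 4;  h_30 = 2;  h_31 = 6
  h_32 = 12;  h_33 = 7;  h_34 = 12;  h_35 = 5;  h_36 = 11;  h_37 = 2
  h_38 = 5;  h_39 = 5;  h_40 = 12;  h_41 = 9;  h_42 = 0;  h_43 = 8
  h_44 = 4;  h_45 = 12;  h_46 = 11;  h_47 = 1;  h_48 = 11;  h_49 = 10
  h_50 = 9;  h_51 = 4;  h_52 = 10;  h_53 = 10;  h_54 = 11;  h_55 = 5
  h_56 = 0;  h_57 = 3;  h_58 = 8;  h_59 = 11;  h_60 = 9;  h_61 = 2
  h_62 = 9;  h_63 = 7;  h_64 = 5;  h_65 = 8;  h_66 = 7;  h_67 = 7
  h_68 = 9;  h_69 = 10;  h_70 = 0;  h_71 = 6;  h_72 = 3;  h_73 = 9
  h_74 = 5;  h_75 = 4;  h_76 = 5;  h_77 = 1;  h_78 = 10;  h_79 = 3
  h_80 = 1;  h_81 = 1;  h_82 = 5;  h_83 = 7;  h_84 = 0;  h_85 = 12
  h_86 = 6;  h_87 = 5;  h_88 = 10;  h_89 = 8;  h_90 = 10;  h_91 = 2
  h_92 = 7;  h_93 = 6;  h_94 = 2;  h_95 = 2;  h_96 = 10;  h_97 = 1
  h_98 = 0;  h_99 = 11;  h_100 = 12;  h_101 = 10;  h_102 = 7;  h_103 = 3
  h_104 = 7;  h_105 = 4;  h_106 = 1;  h_107 = 12;  h_108 = 4;  h_109 = 4
  h_110 = 7;  h_111 = 2;  h_112 = 0;  h_113 = 9;  h_114 = 11;  h_115 = 7
  h_116 = 1;  h_117 = 6;  h_118 = 1;  h_119 = 8;  h_120 = 2;  h_121 = 11
  h_122 = 8;  h_123 = 8;  h_124 = 1;  h_125 = 4;  h_126 = 0;  h_127 = 5
  h_128 = 9;  h_129 = 1;  h_130 = 2;  h_131 = 12;  h_132 = 2;  h_133 = 3
  h_134 = 4;  h_135 = 9;  h_136 = 3;  h_137 = 3;  h_138 = 2;  h_139 = 8
  h_140 = 0;  h_141 = 10;  h_142 = 5;  h_143 = 2;  h_144 = 4;  h_145 = 11
  h_146 = 4;  h_147 = 6;  h_148 = 8;  h_149 = 5;  h_150 = 6;  h_151 = 6
  h_152 = 4;  h_153 = 3;  h_154 = 0;  h_155 = 7;  h_156 = 10;  h_157 = 4
  h_158 = 8;  h_159 = 9;  h_160 = 8;  h_161 = 12;  h_162 = 3;  h_163 = 10
  h_164 = 12;  h_165 = 12;  h_166 = 8;  h_167 = 6;  h_168 = 0;  h_169 = 1
  h_170 = 7;  h_171 = 8;  h_172 = 3;  h_173 = 5;  h_174 = 3;  h_175 = 11
  h_176 = 6;  h_177 = 7;  h_178 = 11;  h_179 = 11;  h_180 = 3;  h_181 = 12
  h_182 = 0;  h_183 = 2;  h_184 = 1;  h_185 = 3;  h_186 = 6;  h_187 = 10
  h_188 = 6;  h_189 = 9;  h_190 = 12;  h_191 = 1;  h_192 = 9;  h_193 = 9
  h_194 = 6;  h_195 = 11;  h_196 = 0;  h_197 = 4;  h_198 = 2;  h_199 = 6
  h_200 = 12;  h_201 = 7;  h_202 = 12;  h_203 = 5;  h_204 = 11;  h_205 = 2
  h_206 = 5;  h_207 = 5;  h_208 = 12;  h_209 = 9;  h_210 = 0;  h_211 = 8
  h_212 = 4;  h_213 = 12;  h_214 = 11;  h_215 = 1;  h_216 = 11;  h_217 = 10
  h_218 = 9;  h_219 = 4;  h_220 = 10;  h_221 = 10;  h_222 = 11;  h_223 = 5
  h_224 = 0;  h_225 = 3;  h_226 = 8;  h_227 = 11;  h_228 = 9;  h_229 = 2
  h_230 = 9;  h_231 = 7;  h_232 = 5;  h_233 = 8;  h_234 = 7;  h_235 = 7
  h_236 = 9;  h_237 = 10;  h_238 = 0
h_239 = 7·0 + 11·10 = 6
h_240 = 7·6 + 11·0 = 3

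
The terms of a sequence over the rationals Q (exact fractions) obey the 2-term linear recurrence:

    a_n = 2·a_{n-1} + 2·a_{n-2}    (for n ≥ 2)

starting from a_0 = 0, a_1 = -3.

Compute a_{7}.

a_2 = 2·-3 + 2·0 = -6
a_3 = 2·-6 + 2·-3 = -18
a_4 = 2·-18 + 2·-6 = -48
a_5 = 2·-48 + 2·-18 = -132
a_6 = 2·-132 + 2·-48 = -360
a_7 = 2·-360 + 2·-132 = -984

-984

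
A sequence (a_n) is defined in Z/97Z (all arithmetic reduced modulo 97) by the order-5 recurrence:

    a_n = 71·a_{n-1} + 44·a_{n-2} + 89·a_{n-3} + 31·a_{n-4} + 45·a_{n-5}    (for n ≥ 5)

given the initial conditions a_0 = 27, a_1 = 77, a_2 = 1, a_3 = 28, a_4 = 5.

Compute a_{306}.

a_5 = 71·5 + 44·28 + 89·1 + 31·77 + 45·27 = 40
a_6 = 71·40 + 44·5 + 89·28 + 31·1 + 45·77 = 27
a_7 = 71·27 + 44·40 + 89·5 + 31·28 + 45·1 = 88
a_8 = 71·88 + 44·27 + 89·40 + 31·5 + 45·28 = 92
a_9 = 71·92 + 44·88 + 89·27 + 31·40 + 45·5 = 13
a_10 = 71·13 + 44·92 + 89·88 + 31·27 + 45·40 = 17
Continuing the recurrence:
  a_11 = 39;  a_12 = 40;  a_13 = 39;  a_14 = 91;  a_15 = 34;  a_16 = 80
  a_17 = 48;  a_18 = 77;  a_19 = 60;  a_20 = 22;  a_21 = 41;  a_22 = 89
  a_23 = 80;  a_24 = 40;  a_25 = 52;  a_26 = 7;  a_27 = 26;  a_28 = 79
  a_29 = 21;  a_30 = 41;  a_31 = 56;  a_32 = 16;  a_33 = 9;  a_34 = 7
  a_35 = 78;  a_36 = 60;  a_37 = 2;  a_38 = 64;  a_39 = 95;  a_40 = 74
  a_41 = 44;  a_42 = 31;  a_43 = 58;  a_44 = 59;  a_45 = 32;  a_46 = 70
  a_47 = 78;  a_48 = 94;  a_49 = 1;  a_50 = 15;  a_51 = 8;  a_52 = 78
  a_53 = 40;  a_54 = 25;  a_55 = 51;  a_56 = 1;  a_57 = 75;  a_58 = 67
  a_59 = 85;  a_60 = 39;  a_61 = 1;  a_62 = 60;  a_63 = 39;  a_64 = 56
  a_65 = 14;  a_66 = 7;  a_67 = 15;  a_68 = 96;  a_69 = 92;  a_70 = 37
  a_71 = 91;  a_72 = 43;  a_73 = 62;  a_74 = 86;  a_75 = 75;  a_76 = 73
  a_77 = 12;  a_78 = 93;  a_79 = 35;  a_80 = 91;  a_81 = 50;  a_82 = 27
  a_83 = 26;  a_84 = 46;  a_85 = 42;  a_86 = 28;  a_87 = 57;  a_88 = 70
  a_89 = 53;  a_90 = 27;  a_91 = 23;  a_92 = 51;  a_93 = 92;  a_94 = 77
  a_95 = 74;  a_96 = 46;  a_97 = 92;  a_98 = 38;  a_99 = 12;  a_100 = 45
  a_101 = 96;  a_102 = 50;  a_103 = 87;  a_104 = 38;  a_105 = 69;  a_106 = 8
  a_107 = 2;  a_108 = 88;  a_109 = 33;  a_110 = 46;  a_111 = 71;  a_112 = 16
  a_113 = 48;  a_114 = 53;  a_115 = 27;  a_116 = 87;  a_117 = 31;  a_118 = 13
  a_119 = 60;  a_120 = 57;  a_121 = 13;  a_122 = 93;  a_123 = 46;  a_124 = 81
  a_125 = 8;  a_126 = 54;  a_127 = 31;  a_128 = 73;  a_129 = 17;  a_130 = 94
  a_131 = 44;  a_132 = 15;  a_133 = 47;  a_134 = 49;  a_135 = 60;  a_136 = 46
  a_137 = 80;  a_138 = 91;  a_139 = 1;  a_140 = 92;  a_141 = 19;  a_142 = 73
  a_143 = 0;  a_144 = 40;  a_145 = 1;  a_146 = 2;  a_147 = 47;  a_148 = 1
  a_149 = 74;  a_150 = 82;  a_151 = 44;  a_152 = 41;  a_153 = 31;  a_154 = 19
  a_155 = 67;  a_156 = 60;  a_157 = 65;  a_158 = 70;  a_159 = 0;  a_160 = 63
  a_161 = 92;  a_162 = 43;  a_163 = 47;  a_164 = 44;  a_165 = 59;  a_166 = 67
  a_167 = 14;  a_168 = 62;  a_169 = 46;  a_170 = 41;  a_171 = 31;  a_172 = 78
  a_173 = 23;  a_174 = 10;  a_175 = 24;  a_176 = 50;  a_177 = 19;  a_178 = 46
  a_179 = 46;  a_180 = 8;  a_181 = 19;  a_182 = 25;  a_183 = 29;  a_184 = 87
  a_185 = 54;  a_186 = 39;  a_187 = 71;  a_188 = 45;  a_189 = 53;  a_190 = 84
  a_191 = 58;  a_192 = 49;  a_193 = 6;  a_194 = 26;  a_195 = 21;  a_196 = 23
  a_197 = 84;  a_198 = 27;  a_199 = 72;  a_200 = 11;  a_201 = 0;  a_202 = 63
  a_203 = 72;  a_204 = 19;  a_205 = 46;  a_206 = 47;  a_207 = 91;  a_208 = 59
  a_209 = 10;  a_210 = 91;  a_211 = 16;  a_212 = 23;  a_213 = 15;  a_214 = 79
  a_215 = 6;  a_216 = 74;  a_217 = 81;  a_218 = 55;  a_219 = 45;  a_220 = 62
  a_221 = 46;  a_222 = 23;  a_223 = 47;  a_224 = 71;  a_225 = 83;  a_226 = 75
  a_227 = 37;  a_228 = 73;  a_229 = 48;  a_230 = 65;  a_231 = 92;  a_232 = 35
  a_233 = 19;  a_234 = 23;  a_235 = 12;  a_236 = 50;  a_237 = 44;  a_238 = 6
  a_239 = 71;  a_240 = 59;  a_241 = 15;  a_242 = 21;  a_243 = 76;  a_244 = 69
  a_245 = 40;  a_246 = 95;  a_247 = 2;  a_248 = 55;  a_249 = 12;  a_250 = 47
  a_251 = 2;  a_252 = 29;  a_253 = 59;  a_254 = 74;  a_255 = 95;  a_256 = 42
  a_257 = 4;  a_258 = 16;  a_259 = 73;  a_260 = 83;  a_261 = 30;  a_262 = 54
  a_263 = 4;  a_264 = 33;  a_265 = 59;  a_266 = 0;  a_267 = 36;  a_268 = 86
  a_269 = 43;  a_270 = 86;  a_271 = 84;  a_272 = 13;  a_273 = 16;  a_274 = 11
  a_275 = 95;  a_276 = 32;  a_277 = 73;  a_278 = 5;  a_279 = 58;  a_280 = 0
  a_281 = 7;  a_282 = 78;  a_283 = 12;  a_284 = 48;  a_285 = 37;  a_286 = 4
  a_287 = 75;  a_288 = 55;  a_289 = 4;  a_290 = 13;  a_291 = 60;  a_292 = 83
  a_293 = 67;  a_294 = 73;  a_295 = 18;  a_296 = 12;  a_297 = 82;  a_298 = 38
  a_299 = 62;  a_300 = 4;  a_301 = 67;  a_302 = 90;  a_303 = 37;  a_304 = 41
a_305 = 71·41 + 44·37 + 89·90 + 31·67 + 45·4 = 62
a_306 = 71·62 + 44·41 + 89·37 + 31·90 + 45·67 = 75

75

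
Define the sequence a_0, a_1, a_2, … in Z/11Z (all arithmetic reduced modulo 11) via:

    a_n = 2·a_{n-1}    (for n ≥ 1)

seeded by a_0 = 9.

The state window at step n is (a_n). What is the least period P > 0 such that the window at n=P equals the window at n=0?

10

n=0: window = (9)
n=1: window = (7)
n=2: window = (3)
n=3: window = (6)
n=4: window = (1)
n=5: window = (2)
n=6: window = (4)
n=7: window = (8)
n=8: window = (5)
n=9: window = (10)
n=10: window = (9)
window at n=10 equals window at n=0 → period = 10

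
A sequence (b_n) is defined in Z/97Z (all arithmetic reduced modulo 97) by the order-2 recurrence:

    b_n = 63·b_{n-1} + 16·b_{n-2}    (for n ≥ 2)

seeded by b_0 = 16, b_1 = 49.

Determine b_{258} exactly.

45

b_2 = 63·49 + 16·16 = 45
b_3 = 63·45 + 16·49 = 30
b_4 = 63·30 + 16·45 = 88
b_5 = 63·88 + 16·30 = 10
b_6 = 63·10 + 16·88 = 1
b_7 = 63·1 + 16·10 = 29
Continuing the recurrence:
  b_8 = 0;  b_9 = 76;  b_10 = 35;  b_11 = 26;  b_12 = 64;  b_13 = 83
  b_14 = 45;  b_15 = 89;  b_16 = 22;  b_17 = 94;  b_18 = 66;  b_19 = 36
  b_20 = 26;  b_21 = 80;  b_22 = 24;  b_23 = 76;  b_24 = 31;  b_25 = 65
  b_26 = 32;  b_27 = 49;  b_28 = 10;  b_29 = 56;  b_30 = 2;  b_31 = 52
  b_32 = 10;  b_33 = 7;  b_34 = 19;  b_35 = 48;  b_36 = 30;  b_37 = 39
  b_38 = 27;  b_39 = 94;  b_40 = 49;  b_41 = 32;  b_42 = 84;  b_43 = 81
  b_44 = 45;  b_45 = 57;  b_46 = 43;  b_47 = 32;  b_48 = 85;  b_49 = 47
  b_50 = 53;  b_51 = 17;  b_52 = 76;  b_53 = 16;  b_54 = 90;  b_55 = 9
  b_56 = 67;  b_57 = 0;  b_58 = 5;  b_59 = 24;  b_60 = 40;  b_61 = 91
  b_62 = 68;  b_63 = 17;  b_64 = 25;  b_65 = 4;  b_66 = 70;  b_67 = 12
  b_68 = 33;  b_69 = 40;  b_70 = 41;  b_71 = 22;  b_72 = 5;  b_73 = 85
  b_74 = 3;  b_75 = 94;  b_76 = 53;  b_77 = 90;  b_78 = 19;  b_79 = 18
  b_80 = 80;  b_81 = 90;  b_82 = 63;  b_83 = 74;  b_84 = 44;  b_85 = 76
  b_86 = 60;  b_87 = 49;  b_88 = 70;  b_89 = 53;  b_90 = 94;  b_91 = 77
  b_92 = 50;  b_93 = 17;  b_94 = 28;  b_95 = 96;  b_96 = 94;  b_97 = 86
  b_98 = 35;  b_99 = 89;  b_100 = 56;  b_101 = 5;  b_102 = 47;  b_103 = 34
  b_104 = 81;  b_105 = 21;  b_106 = 0;  b_107 = 45;  b_108 = 22;  b_109 = 69
  b_110 = 43;  b_111 = 30;  b_112 = 56;  b_113 = 31;  b_114 = 36;  b_115 = 48
  b_116 = 11;  b_117 = 6;  b_118 = 69;  b_119 = 78;  b_120 = 4;  b_121 = 45
  b_122 = 86;  b_123 = 27;  b_124 = 70;  b_125 = 89;  b_126 = 34;  b_127 = 74
  b_128 = 65;  b_129 = 41;  b_130 = 34;  b_131 = 82;  b_132 = 84;  b_133 = 8
  b_134 = 5;  b_135 = 55;  b_136 = 53;  b_137 = 48;  b_138 = 89;  b_139 = 70
  b_140 = 14;  b_141 = 62;  b_142 = 56;  b_143 = 58;  b_144 = 88;  b_145 = 70
  b_146 = 95;  b_147 = 24;  b_148 = 25;  b_149 = 19;  b_150 = 45;  b_151 = 35
  b_152 = 15;  b_153 = 50;  b_154 = 92;  b_155 = 0;  b_156 = 17;  b_157 = 4
  b_158 = 39;  b_159 = 96;  b_160 = 76;  b_161 = 19;  b_162 = 85;  b_163 = 33
  b_164 = 44;  b_165 = 2;  b_166 = 54;  b_167 = 39;  b_168 = 23;  b_169 = 36
  b_170 = 17;  b_171 = 95;  b_172 = 49;  b_173 = 48;  b_174 = 25;  b_175 = 15
  b_176 = 84;  b_177 = 3;  b_178 = 78;  b_179 = 15;  b_180 = 59;  b_181 = 77
  b_182 = 72;  b_183 = 45;  b_184 = 10;  b_185 = 89;  b_186 = 44;  b_187 = 25
  b_188 = 48;  b_189 = 29;  b_190 = 73;  b_191 = 19;  b_192 = 37;  b_193 = 16
  b_194 = 48;  b_195 = 79;  b_196 = 22;  b_197 = 31;  b_198 = 74;  b_199 = 17
  b_200 = 24;  b_201 = 38;  b_202 = 62;  b_203 = 52;  b_204 = 0;  b_205 = 56
  b_206 = 36;  b_207 = 60;  b_208 = 88;  b_209 = 5;  b_210 = 74;  b_211 = 86
  b_212 = 6;  b_213 = 8;  b_214 = 18;  b_215 = 1;  b_216 = 60;  b_217 = 13
  b_218 = 33;  b_219 = 56;  b_220 = 79;  b_221 = 53;  b_222 = 44;  b_223 = 31
  b_224 = 38;  b_225 = 77;  b_226 = 27;  b_227 = 23;  b_228 = 38;  b_229 = 46
  b_230 = 14;  b_231 = 66;  b_232 = 17;  b_233 = 90;  b_234 = 25;  b_235 = 8
  b_236 = 31;  b_237 = 44;  b_238 = 67;  b_239 = 75;  b_240 = 74;  b_241 = 42
  b_242 = 47;  b_243 = 44;  b_244 = 32;  b_245 = 4;  b_246 = 85;  b_247 = 84
  b_248 = 56;  b_249 = 22;  b_250 = 51;  b_251 = 73;  b_252 = 80;  b_253 = 0
  b_254 = 19;  b_255 = 33;  b_256 = 55
b_257 = 63·55 + 16·33 = 16
b_258 = 63·16 + 16·55 = 45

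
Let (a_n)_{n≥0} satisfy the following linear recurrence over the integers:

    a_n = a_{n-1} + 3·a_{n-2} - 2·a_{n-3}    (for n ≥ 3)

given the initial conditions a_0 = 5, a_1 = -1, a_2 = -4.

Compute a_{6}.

a_3 = 1·-4 + 3·-1 + -2·5 = -17
a_4 = 1·-17 + 3·-4 + -2·-1 = -27
a_5 = 1·-27 + 3·-17 + -2·-4 = -70
a_6 = 1·-70 + 3·-27 + -2·-17 = -117

-117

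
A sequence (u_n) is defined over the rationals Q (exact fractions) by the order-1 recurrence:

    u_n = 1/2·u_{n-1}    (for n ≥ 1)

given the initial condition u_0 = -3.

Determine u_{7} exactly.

u_1 = 1/2·-3 = -3/2
u_2 = 1/2·-3/2 = -3/4
u_3 = 1/2·-3/4 = -3/8
u_4 = 1/2·-3/8 = -3/16
u_5 = 1/2·-3/16 = -3/32
u_6 = 1/2·-3/32 = -3/64
u_7 = 1/2·-3/64 = -3/128

-3/128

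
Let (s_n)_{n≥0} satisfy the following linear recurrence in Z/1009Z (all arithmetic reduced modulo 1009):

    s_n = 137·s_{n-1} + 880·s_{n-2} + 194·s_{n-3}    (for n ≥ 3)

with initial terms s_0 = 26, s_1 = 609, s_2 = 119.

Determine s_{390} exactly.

s_3 = 137·119 + 880·609 + 194·26 = 299
s_4 = 137·299 + 880·119 + 194·609 = 480
s_5 = 137·480 + 880·299 + 194·119 = 834
s_6 = 137·834 + 880·480 + 194·299 = 363
s_7 = 137·363 + 880·834 + 194·480 = 959
s_8 = 137·959 + 880·363 + 194·834 = 156
Continuing the recurrence:
  s_9 = 371;  s_10 = 823;  s_11 = 310;  s_12 = 205;  s_13 = 443;  s_14 = 549
  s_15 = 323;  s_16 = 850;  s_17 = 678;  s_18 = 493;  s_19 = 692;  s_20 = 290
  s_21 = 699;  s_22 = 891;  s_23 = 373;  s_24 = 129;  s_25 = 141;  s_26 = 372
  s_27 = 288;  s_28 = 660;  s_29 = 320;  s_30 = 446;  s_31 = 548;  s_32 = 920
  s_33 = 612;  s_34 = 846;  s_35 = 517;  s_36 = 712;  s_37 = 238;  s_38 = 696
  s_39 = 978;  s_40 = 573;  s_41 = 589;  s_42 = 762;  s_43 = 333;  s_44 = 40
  s_45 = 370;  s_46 = 151;  s_47 = 897;  s_48 = 633;  s_49 = 302;  s_50 = 547
  s_51 = 370;  s_52 = 373;  s_53 = 517;  s_54 = 655;  s_55 = 558;  s_56 = 430
  s_57 = 990;  s_58 = 738;  s_59 = 312;  s_60 = 360;  s_61 = 894;  s_62 = 351
  s_63 = 583;  s_64 = 174;  s_65 = 581;  s_66 = 741;  s_67 = 793;  s_68 = 650
  s_69 = 346;  s_70 = 350;  s_71 = 264;  s_72 = 629;  s_73 = 955;  s_74 = 10
  s_75 = 201;  s_76 = 636;  s_77 = 585;  s_78 = 771;  s_79 = 178;  s_80 = 75
  s_81 = 672;  s_82 = 886;  s_83 = 812;  s_84 = 184;  s_85 = 525;  s_86 = 890
  s_87 = 100;  s_88 = 740;  s_89 = 818;  s_90 = 691;  s_91 = 526;  s_92 = 355
  s_93 = 818;  s_94 = 821;  s_95 = 150;  s_96 = 685;  s_97 = 690;  s_98 = 959
  s_99 = 706;  s_100 = 926;  s_101 = 863;  s_102 = 535;  s_103 = 352;  s_104 = 326
  s_105 = 126;  s_106 = 109;  s_107 = 374;  s_108 = 72;  s_109 = 926;  s_110 = 438
  s_111 = 934;  s_112 = 868;  s_113 = 664;  s_114 = 770;  s_115 = 552;  s_116 = 174
  s_117 = 101;  s_118 = 606;  s_119 = 831;  s_120 = 781;  s_121 = 318;  s_122 = 104
  s_123 = 633;  s_124 = 800;  s_125 = 696;  s_126 = 937;  s_127 = 57;  s_128 = 771
  s_129 = 559;  s_130 = 290;  s_131 = 149;  s_132 = 639;  s_133 = 475;  s_134 = 451
  s_135 = 371;  s_136 = 42;  s_137 = 993;  s_138 = 797;  s_139 = 339;  s_140 = 57
  s_141 = 643;  s_142 = 199;  s_143 = 779;  s_144 = 967;  s_145 = 973;  s_146 = 262
  s_147 = 102;  s_148 = 435;  s_149 = 401;  s_150 = 448;  s_151 = 200;  s_152 = 988
  s_153 = 722;  s_154 = 172;  s_155 = 9;  s_156 = 51;  s_157 = 852;  s_158 = 901
  s_159 = 216;  s_160 = 958;  s_161 = 701;  s_162 = 233;  s_163 = 210;  s_164 = 510
  s_165 = 199;  s_166 = 195;  s_167 = 93;  s_168 = 967;  s_169 = 908;  s_170 = 542
  s_171 = 433;  s_172 = 79;  s_173 = 583;  s_174 = 314;  s_175 = 290;  s_176 = 327
  s_177 = 702;  s_178 = 270;  s_179 = 789;  s_180 = 588;  s_181 = 885;  s_182 = 695
  s_183 = 276;  s_184 = 785;  s_185 = 935;  s_186 = 663;  s_187 = 417;  s_188 = 633
  s_189 = 110;  s_190 = 185;  s_191 = 769;  s_192 = 919;  s_193 = 34;  s_194 = 987
  s_195 = 365;  s_196 = 917;  s_197 = 619;  s_198 = 996;  s_199 = 411;  s_200 = 486
  s_201 = 951;  s_202 = 13;  s_203 = 629;  s_204 = 596;  s_205 = 6;  s_206 = 559
  s_207 = 732;  s_208 = 76;  s_209 = 214;  s_210 = 82;  s_211 = 390;  s_212 = 621
  s_213 = 225;  s_214 = 142;  s_215 = 922;  s_216 = 296;  s_217 = 621;  s_218 = 754
  s_219 = 902;  s_220 = 477;  s_221 = 421;  s_222 = 611;  s_223 = 856;  s_224 = 56
  s_225 = 647;  s_226 = 274;  s_227 = 254;  s_228 = 863;  s_229 = 388;  s_230 = 186
  s_231 = 583;  s_232 = 988;  s_233 = 378;  s_234 = 103;  s_235 = 626;  s_236 = 511
  s_237 = 154;  s_238 = 948;  s_239 = 281;  s_240 = 567;  s_241 = 335;  s_242 = 23
  s_243 = 313;  s_244 = 977;  s_245 = 61;  s_246 = 559;  s_247 = 957;  s_248 = 202
  s_249 = 559;  s_250 = 77;  s_251 = 833;  s_252 = 744;  s_253 = 328;  s_254 = 581
  s_255 = 1;  s_256 = 928;  s_257 = 588;  s_258 = 389;  s_259 = 69;  s_260 = 696
  s_261 = 477;  s_262 = 50;  s_263 = 630;  s_264 = 868;  s_265 = 932;  s_266 = 708
  s_267 = 873;  s_268 = 214;  s_269 = 576;  s_270 = 706;  s_271 = 367;  s_272 = 319
  s_273 = 136;  s_274 = 247;  s_275 = 488;  s_276 = 837;  s_277 = 753;  s_278 = 59
  s_279 = 676;  s_280 = 22;  s_281 = 913;  s_282 = 128;  s_283 = 891;  s_284 = 157
  s_285 = 14;  s_286 = 142;  s_287 = 683;  s_288 = 276;  s_289 = 460;  s_290 = 496
  s_291 = 607;  s_292 = 452;  s_293 = 134;  s_294 = 115;  s_295 = 392;  s_296 = 289
  s_297 = 236;  s_298 = 469;  s_299 = 74;  s_300 = 466;  s_301 = 995;  s_302 = 756
  s_303 = 36;  s_304 = 547;  s_305 = 24;  s_306 = 249;  s_307 = 920;  s_308 = 702
  s_309 = 575;  s_310 = 212;  s_311 = 247;  s_312 = 997;  s_313 = 558;  s_314 = 796
  s_315 = 436;  s_316 = 724;  s_317 = 613;  s_318 = 503;  s_319 = 129;  s_320 = 69
  s_321 = 593;  s_322 = 502;  s_323 = 618;  s_324 = 753;  s_325 = 756;  s_326 = 202
  s_327 = 557;  s_328 = 160;  s_329 = 354;  s_330 = 710;  s_331 = 915;  s_332 = 532
  s_333 = 770;  s_334 = 464;  s_335 = 852;  s_336 = 412;  s_337 = 228;  s_338 = 98
  s_339 = 375;  s_340 = 227;  s_341 = 727;  s_342 = 797;  s_343 = 922;  s_344 = 72
  s_345 = 139;  s_346 = 949;  s_347 = 934;  s_348 = 215;  s_349 = 247;  s_350 = 635
  s_351 = 987;  s_352 = 322;  s_353 = 630;  s_354 = 144;  s_355 = 926;  s_356 = 454
  s_357 = 950;  s_358 = 996;  s_359 = 69;  s_360 = 693;  s_361 = 780;  s_362 = 579
  s_363 = 137;  s_364 = 552;  s_365 = 765;  s_366 = 644;  s_367 = 776;  s_368 = 116
  s_369 = 364;  s_370 = 801;  s_371 = 529;  s_372 = 409;  s_373 = 917;  s_374 = 937
  s_375 = 630;  s_376 = 57;  s_377 = 354;  s_378 = 916;  s_379 = 74;  s_380 = 1
  s_381 = 801;  s_382 = 866;  s_383 = 372;  s_384 = 807;  s_385 = 523;  s_386 = 365
  s_387 = 863;  s_388 = 69
s_389 = 137·69 + 880·863 + 194·365 = 215
s_390 = 137·215 + 880·69 + 194·863 = 302

302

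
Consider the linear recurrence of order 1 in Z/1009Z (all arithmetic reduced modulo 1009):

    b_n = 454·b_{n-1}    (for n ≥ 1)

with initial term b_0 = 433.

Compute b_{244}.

b_1 = 454·433 = 836
b_2 = 454·836 = 160
b_3 = 454·160 = 1001
b_4 = 454·1001 = 404
b_5 = 454·404 = 787
b_6 = 454·787 = 112
b_7 = 454·112 = 398
b_8 = 454·398 = 81
b_9 = 454·81 = 450
b_10 = 454·450 = 482
b_11 = 454·482 = 884
b_12 = 454·884 = 763
b_13 = 454·763 = 315
b_14 = 454·315 = 741
b_15 = 454·741 = 417
b_16 = 454·417 = 635
b_17 = 454·635 = 725
b_18 = 454·725 = 216
b_19 = 454·216 = 191
b_20 = 454·191 = 949
b_21 = 454·949 = 3
b_22 = 454·3 = 353
b_23 = 454·353 = 840
b_24 = 454·840 = 967
b_25 = 454·967 = 103
b_26 = 454·103 = 348
b_27 = 454·348 = 588
b_28 = 454·588 = 576
b_29 = 454·576 = 173
b_30 = 454·173 = 849
b_31 = 454·849 = 8
b_32 = 454·8 = 605
b_33 = 454·605 = 222
b_34 = 454·222 = 897
b_35 = 454·897 = 611
b_36 = 454·611 = 928
b_37 = 454·928 = 559
b_38 = 454·559 = 527
b_39 = 454·527 = 125
b_40 = 454·125 = 246
b_41 = 454·246 = 694
b_42 = 454·694 = 268
b_43 = 454·268 = 592
b_44 = 454·592 = 374
b_45 = 454·374 = 284
b_46 = 454·284 = 793
b_47 = 454·793 = 818
b_48 = 454·818 = 60
b_49 = 454·60 = 1006
b_50 = 454·1006 = 656
b_51 = 454·656 = 169
b_52 = 454·169 = 42
b_53 = 454·42 = 906
b_54 = 454·906 = 661
b_55 = 454·661 = 421
b_56 = 454·421 = 433
(b_56) = (433) = (b_0), so the sequence has period 56.
244 ≡ 20 (mod 56), hence b_244 = b_20 = 949.

949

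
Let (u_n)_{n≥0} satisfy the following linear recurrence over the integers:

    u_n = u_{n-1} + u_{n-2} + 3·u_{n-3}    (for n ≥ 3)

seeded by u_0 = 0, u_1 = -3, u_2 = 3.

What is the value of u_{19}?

-81576

u_3 = 1·3 + 1·-3 + 3·0 = 0
u_4 = 1·0 + 1·3 + 3·-3 = -6
u_5 = 1·-6 + 1·0 + 3·3 = 3
u_6 = 1·3 + 1·-6 + 3·0 = -3
u_7 = 1·-3 + 1·3 + 3·-6 = -18
u_8 = 1·-18 + 1·-3 + 3·3 = -12
u_9 = 1·-12 + 1·-18 + 3·-3 = -39
u_10 = 1·-39 + 1·-12 + 3·-18 = -105
u_11 = 1·-105 + 1·-39 + 3·-12 = -180
u_12 = 1·-180 + 1·-105 + 3·-39 = -402
u_13 = 1·-402 + 1·-180 + 3·-105 = -897
u_14 = 1·-897 + 1·-402 + 3·-180 = -1839
u_15 = 1·-1839 + 1·-897 + 3·-402 = -3942
u_16 = 1·-3942 + 1·-1839 + 3·-897 = -8472
u_17 = 1·-8472 + 1·-3942 + 3·-1839 = -17931
u_18 = 1·-17931 + 1·-8472 + 3·-3942 = -38229
u_19 = 1·-38229 + 1·-17931 + 3·-8472 = -81576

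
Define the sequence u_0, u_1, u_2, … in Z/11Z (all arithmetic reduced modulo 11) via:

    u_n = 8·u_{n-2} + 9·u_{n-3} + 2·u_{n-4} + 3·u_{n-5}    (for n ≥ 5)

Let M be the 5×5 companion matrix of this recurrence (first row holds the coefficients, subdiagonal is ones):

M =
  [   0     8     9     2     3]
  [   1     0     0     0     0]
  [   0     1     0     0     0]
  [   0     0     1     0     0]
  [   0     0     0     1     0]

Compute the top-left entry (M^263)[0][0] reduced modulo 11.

2

(M^263)[0][0] is the top entry after applying M 263 times to the unit state (1, 0, 0, 0, 0). Equivalently it is h_{267} for the auxiliary sequence (h_n) obeying the same recurrence with h_4 = 1 and h_i = 0 for 0 ≤ i < 4:
h_5 = 0·1 + 8·0 + 9·0 + 2·0 + 3·0 = 0
h_6 = 0·0 + 8·1 + 9·0 + 2·0 + 3·0 = 8
h_7 = 0·8 + 8·0 + 9·1 + 2·0 + 3·0 = 9
h_8 = 0·9 + 8·8 + 9·0 + 2·1 + 3·0 = 0
h_9 = 0·0 + 8·9 + 9·8 + 2·0 + 3·1 = 4
h_10 = 0·4 + 8·0 + 9·9 + 2·8 + 3·0 = 9
Continuing the recurrence:
  h_11 = 8;  h_12 = 3;  h_13 = 10;  h_14 = 5;  h_15 = 7;  h_16 = 6
  h_17 = 9;  h_18 = 8;  h_19 = 1;  h_20 = 2;  h_21 = 6;  h_22 = 2
  h_23 = 4;  h_24 = 0;  h_25 = 2;  h_26 = 3;  h_27 = 8;  h_28 = 10
  h_29 = 7;  h_30 = 10;  h_31 = 6;  h_32 = 0;  h_33 = 6;  h_34 = 7
  h_35 = 2;  h_36 = 7;  h_37 = 3;  h_38 = 7;  h_39 = 2;  h_40 = 4
  h_41 = 7;  h_42 = 7;  h_43 = 7;  h_44 = 1;  h_45 = 2;  h_46 = 7
  h_47 = 5;  h_48 = 9;  h_49 = 0;  h_50 = 5;  h_51 = 2;  h_52 = 7
  h_53 = 0;  h_54 = 7;  h_55 = 5;  h_56 = 10;  h_57 = 3;  h_58 = 7
  h_59 = 2;  h_60 = 8;  h_61 = 5;  h_62 = 6;  h_63 = 5;  h_64 = 5
  h_65 = 7;  h_66 = 2;  h_67 = 8;  h_68 = 5;  h_69 = 1;  h_70 = 5
  h_71 = 9;  h_72 = 6;  h_73 = 2;  h_74 = 10;  h_75 = 4;  h_76 = 5
  h_77 = 1;  h_78 = 3;  h_79 = 3;  h_80 = 0;  h_81 = 2;  h_82 = 3
  h_83 = 9;  h_84 = 7;  h_85 = 4;  h_86 = 6;  h_87 = 1;  h_88 = 4
  h_89 = 3;  h_90 = 10;  h_91 = 3;  h_92 = 8;  h_93 = 0;  h_94 = 10
  h_95 = 9;  h_96 = 6;  h_97 = 10;  h_98 = 6;  h_99 = 6;  h_100 = 1
  h_101 = 8;  h_102 = 5;  h_103 = 4;  h_104 = 0;  h_105 = 8;  h_106 = 4
  h_107 = 10;  h_108 = 6;  h_109 = 0;  h_110 = 5;  h_111 = 9;  h_112 = 5
  h_113 = 3;  h_114 = 10;  h_115 = 3;  h_116 = 1;  h_117 = 3;  h_118 = 9
  h_119 = 3;  h_120 = 0;  h_121 = 4;  h_122 = 10;  h_123 = 10;  h_124 = 4
  h_125 = 2;  h_126 = 0;  h_127 = 3;  h_128 = 1;  h_129 = 7;  h_130 = 8
  h_131 = 5;  h_132 = 6;  h_133 = 8;  h_134 = 9;  h_135 = 9;  h_136 = 6
  h_137 = 0;  h_138 = 6;  h_139 = 0;  h_140 = 10;  h_141 = 6;  h_142 = 4
  h_143 = 2;  h_144 = 7;  h_145 = 6;  h_146 = 1;  h_147 = 6;  h_148 = 5
  h_149 = 2;  h_150 = 4;  h_151 = 10;  h_152 = 1;  h_153 = 3;  h_154 = 2
  h_155 = 10;  h_156 = 9;  h_157 = 8;  h_158 = 10;  h_159 = 6;  h_160 = 2
  h_161 = 5;  h_162 = 4;  h_163 = 1;  h_164 = 0;  h_165 = 5;  h_166 = 10
  h_167 = 10;  h_168 = 7;  h_169 = 4;  h_170 = 5;  h_171 = 2;  h_172 = 10
  h_173 = 2;  h_174 = 10;  h_175 = 4;  h_176 = 3;  h_177 = 2;  h_178 = 9
  h_179 = 4;  h_180 = 9;  h_181 = 5;  h_182 = 0;  h_183 = 2;  h_184 = 9
  h_185 = 9;  h_186 = 6;  h_187 = 3;  h_188 = 10;  h_189 = 2;  h_190 = 3
  h_191 = 9;  h_192 = 5;  h_193 = 1;  h_194 = 1;  h_195 = 3;  h_196 = 10
  h_197 = 6;  h_198 = 2;  h_199 = 4;  h_200 = 0;  h_201 = 4;  h_202 = 3
  h_203 = 2;  h_204 = 6;  h_205 = 7;  h_206 = 7;  h_207 = 2;  h_208 = 5
  h_209 = 1;  h_210 = 5;  h_211 = 1;  h_212 = 10;  h_213 = 4;  h_214 = 3
  h_215 = 7;  h_216 = 6;  h_217 = 0;  h_218 = 8;  h_219 = 0;  h_220 = 9
  h_221 = 2;  h_222 = 0;  h_223 = 0;  h_224 = 3;  h_225 = 9;  h_226 = 8
  h_227 = 0;  h_228 = 8;  h_229 = 0;  h_230 = 8;  h_231 = 8;  h_232 = 3
  h_233 = 6;  h_234 = 2;  h_235 = 5;  h_236 = 1;  h_237 = 2;  h_238 = 9
  h_239 = 8;  h_240 = 8;  h_241 = 9;  h_242 = 6;  h_243 = 0;  h_244 = 4
  h_245 = 8;  h_246 = 5;  h_247 = 8;  h_248 = 10;  h_249 = 5;  h_250 = 10
  h_251 = 7;  h_252 = 4;  h_253 = 10;  h_254 = 9;  h_255 = 6;  h_256 = 4
  h_257 = 7;  h_258 = 2;  h_259 = 10;  h_260 = 6;  h_261 = 3;  h_262 = 9
  h_263 = 5;  h_264 = 9;  h_265 = 2
h_266 = 0·2 + 8·9 + 9·5 + 2·9 + 3·3 = 1
h_267 = 0·1 + 8·2 + 9·9 + 2·5 + 3·9 = 2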